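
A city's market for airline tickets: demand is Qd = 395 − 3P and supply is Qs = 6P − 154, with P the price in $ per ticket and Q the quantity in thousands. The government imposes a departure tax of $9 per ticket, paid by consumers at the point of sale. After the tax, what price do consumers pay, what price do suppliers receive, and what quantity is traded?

Before the tax: set 395 − 3P = 6P − 154 → P* = $61, Q* = 212.
With the tax collected from consumers, demand (in seller-price terms) shifts: Qd = 395 − 3(P + 9).
Solving gives Q = 194 with consumers paying $67 and suppliers receiving $58 (the $9 wedge).
The less price-elastic side of the market bears the larger share of a per-unit tax.

Consumers pay $67; suppliers receive $58; quantity = 194.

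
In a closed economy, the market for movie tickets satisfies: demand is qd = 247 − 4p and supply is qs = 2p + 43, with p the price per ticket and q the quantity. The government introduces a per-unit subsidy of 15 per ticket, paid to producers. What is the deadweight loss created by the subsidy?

Deadweight loss = 150.

Before the subsidy: set 247 − 4p = 2p + 43 → p* = 34, q* = 111.
With a per-unit subsidy paid to producers, each receives p + 15 per unit sold, so supply becomes qs = 2(p + 15) + 43.
Solving gives q = 131 with consumers paying 29 and producers receiving 44 (the 15 wedge).
Quantity rises by |ΔQ| = |111 − 131| = 20.
DWL = ½ · t · |ΔQ| = ½ · 15 · 20 = 150.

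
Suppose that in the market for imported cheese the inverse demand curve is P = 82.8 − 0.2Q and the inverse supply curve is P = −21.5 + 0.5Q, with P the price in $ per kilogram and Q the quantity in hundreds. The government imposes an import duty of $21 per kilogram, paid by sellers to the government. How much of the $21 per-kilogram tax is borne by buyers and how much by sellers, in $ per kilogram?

Inverting to Q(P) form: Qd = 414 − 5P; Qs = 2P + 43.
Before the tax: set 414 − 5P = 2P + 43 → P* = $53, Q* = 149.
With the tax collected from sellers, supply shifts: Qs = 2(P − 21) + 43.
New equilibrium: buyers pay $59, sellers receive $38, Q = 119. (Wedge: Pb − Ps = 21.)
Burden on buyers: $6; on sellers: $15. (They sum to $21.)
The less price-elastic side of the market bears the larger share of a per-unit tax.

Buyers bear $6 per kilogram; sellers bear $15 per kilogram.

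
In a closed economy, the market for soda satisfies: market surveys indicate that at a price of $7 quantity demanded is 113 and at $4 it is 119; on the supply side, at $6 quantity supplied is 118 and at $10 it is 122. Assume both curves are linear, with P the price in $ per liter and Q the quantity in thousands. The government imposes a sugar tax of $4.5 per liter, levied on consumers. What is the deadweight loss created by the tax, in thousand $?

Deadweight loss = $6.75 thousand.

Demand slope: (119 − 113)/(4 − 7) = -2, so Qd = 127 − 2P.
Supply slope: (122 − 118)/(10 − 6) = 1, so Qs = P + 112.
Before the tax: set 127 − 2P = P + 112 → P* = $5, Q* = 117.
With the tax collected from consumers, demand (in seller-price terms) shifts: Qd = 127 − 2(P + 4.5).
Solving gives Q = 114 with consumers paying $6.5 and producers receiving $2 (the $4.5 wedge).
Quantity falls by |ΔQ| = |117 − 114| = 3.
DWL = ½ · t · |ΔQ| = ½ · 4.5 · 3 = $6.75.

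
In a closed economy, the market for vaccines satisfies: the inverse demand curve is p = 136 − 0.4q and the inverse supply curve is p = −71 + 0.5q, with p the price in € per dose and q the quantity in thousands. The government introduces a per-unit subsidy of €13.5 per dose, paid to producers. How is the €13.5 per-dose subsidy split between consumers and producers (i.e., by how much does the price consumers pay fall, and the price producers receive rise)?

Consumers gain €6 per dose; producers gain €7.5 per dose.

Rewrite in direct form: qd = 340 − 2.5p and qs = 2p + 142.
Without the subsidy, 340 − 2.5p = 2p + 142 gives 4.5p = 198, so p* = €44 and q* = 230.
With a per-unit subsidy paid to producers, each receives p + 13.5 per unit sold, so supply becomes qs = 2(p + 13.5) + 142.
Solving gives q = 245 with consumers paying €38 and producers receiving €51.5 (the €13.5 wedge).
Gain to consumers: €6; to producers: €7.5. (They sum to €13.5.)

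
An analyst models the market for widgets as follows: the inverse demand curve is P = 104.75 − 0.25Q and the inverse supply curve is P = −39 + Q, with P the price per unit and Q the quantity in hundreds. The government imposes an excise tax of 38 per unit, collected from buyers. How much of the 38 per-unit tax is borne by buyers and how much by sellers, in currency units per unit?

Rewrite in direct form: Qd = 419 − 4P and Qs = P + 39.
Before the tax: set 419 − 4P = P + 39 → P* = 76, Q* = 115.
With the tax collected from buyers, demand (in seller-price terms) shifts: Qd = 419 − 4(P + 38).
Solving gives Q = 84.6 with buyers paying 83.6 and sellers receiving 45.6 (the 38 wedge).
Burden on buyers: 7.6; on sellers: 30.4. (They sum to 38.)
The less price-elastic side of the market bears the larger share of a per-unit tax.

Buyers bear 7.6 per unit; sellers bear 30.4 per unit.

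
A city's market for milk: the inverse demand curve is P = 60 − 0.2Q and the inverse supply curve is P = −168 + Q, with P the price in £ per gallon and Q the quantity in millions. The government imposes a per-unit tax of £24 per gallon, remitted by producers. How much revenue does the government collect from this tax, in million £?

Tax revenue = £4080 million.

Rewrite in direct form: Qd = 300 − 5P and Qs = P + 168.
Without the tax, 300 − 5P = P + 168 gives 6P = 132, so P* = £22 and Q* = 190.
With the tax collected from producers, supply shifts: Qs = (P − 24) + 168.
New equilibrium: consumers pay £26, producers receive £2, Q = 170. (Wedge: Pb − Ps = 24.)
Revenue = t · Q = 24 · 170 = £4080.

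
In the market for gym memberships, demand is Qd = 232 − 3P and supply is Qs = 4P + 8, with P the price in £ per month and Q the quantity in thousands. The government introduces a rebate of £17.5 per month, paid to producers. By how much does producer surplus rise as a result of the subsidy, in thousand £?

Without the subsidy, 232 − 3P = 4P + 8 gives 7P = 224, so P* = £32 and Q* = 136.
With a per-unit subsidy paid to producers, each receives P + 17.5 per unit sold, so supply becomes Qs = 4(P + 17.5) + 8.
New equilibrium: buyers pay £22, producers receive £39.5, Q = 166. (Wedge: Pb − Ps = −17.5.)
ΔPS is the trapezoid between Q = 166 and Q = 136 of height £7.5: ½ · (136 + 166) · 7.5 = £1132.5.

Producer surplus rises by £1132.5 thousand.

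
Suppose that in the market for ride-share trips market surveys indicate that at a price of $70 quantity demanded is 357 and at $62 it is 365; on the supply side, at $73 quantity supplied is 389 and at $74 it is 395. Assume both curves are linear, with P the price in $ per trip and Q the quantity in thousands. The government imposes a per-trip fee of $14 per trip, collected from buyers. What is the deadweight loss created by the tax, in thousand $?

Demand slope: (365 − 357)/(62 − 70) = -1, so Qd = 427 − P.
Supply slope: (395 − 389)/(74 − 73) = 6, so Qs = 6P − 49.
Without the tax, 427 − P = 6P − 49 gives 7P = 476, so P* = $68 and Q* = 359.
With the tax collected from buyers, demand (in seller-price terms) shifts: Qd = 427 − (P + 14).
Solving gives Q = 347 with buyers paying $80 and producers receiving $66 (the $14 wedge).
Quantity falls by |ΔQ| = |359 − 347| = 12.
DWL = ½ · t · |ΔQ| = ½ · 14 · 12 = $84.

Deadweight loss = $84 thousand.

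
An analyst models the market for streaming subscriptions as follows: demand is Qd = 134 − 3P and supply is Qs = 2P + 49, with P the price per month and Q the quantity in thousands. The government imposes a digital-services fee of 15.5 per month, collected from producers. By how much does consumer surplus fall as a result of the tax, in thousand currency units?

Consumer surplus falls by 456.94 thousand.

Before the tax: set 134 − 3P = 2P + 49 → P* = 17, Q* = 83.
With the tax collected from producers, supply shifts: Qs = 2(P − 15.5) + 49.
New equilibrium: consumers pay 23.2, producers receive 7.7, Q = 64.4. (Wedge: Pb − Ps = 15.5.)
ΔCS is the trapezoid between Q = 64.4 and Q = 83 of height 6.2: ½ · (83 + 64.4) · 6.2 = 456.94.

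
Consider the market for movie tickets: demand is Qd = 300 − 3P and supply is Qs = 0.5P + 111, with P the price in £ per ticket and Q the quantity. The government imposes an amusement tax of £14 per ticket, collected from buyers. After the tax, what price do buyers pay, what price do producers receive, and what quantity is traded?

Buyers pay £56; producers receive £42; quantity = 132.

Before the tax: set 300 − 3P = 0.5P + 111 → P* = £54, Q* = 138.
With the tax collected from buyers, demand (in seller-price terms) shifts: Qd = 300 − 3(P + 14).
Solving gives Q = 132 with buyers paying £56 and producers receiving £42 (the £14 wedge).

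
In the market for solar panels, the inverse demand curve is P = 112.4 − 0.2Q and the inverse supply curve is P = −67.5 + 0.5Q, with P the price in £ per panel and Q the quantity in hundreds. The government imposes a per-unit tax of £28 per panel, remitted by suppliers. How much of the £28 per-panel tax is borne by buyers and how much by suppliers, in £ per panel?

Inverting to Q(P) form: Qd = 562 − 5P; Qs = 2P + 135.
Without the tax, 562 − 5P = 2P + 135 gives 7P = 427, so P* = £61 and Q* = 257.
With the tax collected from suppliers, supply shifts: Qs = 2(P − 28) + 135.
New equilibrium: buyers pay £69, suppliers receive £41, Q = 217. (Wedge: Pb − Ps = 28.)
Burden on buyers: £8; on suppliers: £20. (They sum to £28.)
The less price-elastic side of the market bears the larger share of a per-unit tax.

Buyers bear £8 per panel; suppliers bear £20 per panel.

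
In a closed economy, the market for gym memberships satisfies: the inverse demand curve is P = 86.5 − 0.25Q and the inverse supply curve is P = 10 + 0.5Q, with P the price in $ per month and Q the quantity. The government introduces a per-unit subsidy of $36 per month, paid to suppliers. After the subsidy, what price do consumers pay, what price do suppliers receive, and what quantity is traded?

Consumers pay $49; suppliers receive $85; quantity = 150.

Inverting to Q(P) form: Qd = 346 − 4P; Qs = 2P − 20.
Before the subsidy: set 346 − 4P = 2P − 20 → P* = $61, Q* = 102.
With a per-unit subsidy paid to suppliers, each receives P + 36 per unit sold, so supply becomes Qs = 2(P + 36) − 20.
New equilibrium: consumers pay $49, suppliers receive $85, Q = 150. (Wedge: Pb − Ps = −36.)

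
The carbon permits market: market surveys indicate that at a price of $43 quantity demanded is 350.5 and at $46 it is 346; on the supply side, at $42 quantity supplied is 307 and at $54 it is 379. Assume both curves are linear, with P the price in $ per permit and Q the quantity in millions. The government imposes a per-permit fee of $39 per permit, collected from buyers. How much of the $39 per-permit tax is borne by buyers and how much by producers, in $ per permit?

Buyers bear $31.2 per permit; producers bear $7.8 per permit.

Demand slope: (346 − 350.5)/(46 − 43) = -1.5, so Qd = 415 − 1.5P.
Supply slope: (379 − 307)/(54 − 42) = 6, so Qs = 6P + 55.
Before the tax: set 415 − 1.5P = 6P + 55 → P* = $48, Q* = 343.
With the tax collected from buyers, demand (in seller-price terms) shifts: Qd = 415 − 1.5(P + 39).
Solving gives Q = 296.2 with buyers paying $79.2 and producers receiving $40.2 (the $39 wedge).
Burden on buyers: $31.2; on producers: $7.8. (They sum to $39.)
The less price-elastic side of the market bears the larger share of a per-unit tax.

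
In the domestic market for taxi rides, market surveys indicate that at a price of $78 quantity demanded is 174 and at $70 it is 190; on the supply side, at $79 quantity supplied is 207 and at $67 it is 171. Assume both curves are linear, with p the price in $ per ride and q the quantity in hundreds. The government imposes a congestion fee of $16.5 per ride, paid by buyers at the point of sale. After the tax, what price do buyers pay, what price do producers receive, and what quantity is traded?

Buyers pay $81.9; producers receive $65.4; quantity = 166.2.

Demand slope: (190 − 174)/(70 − 78) = -2, so qd = 330 − 2p.
Supply slope: (171 − 207)/(67 − 79) = 3, so qs = 3p − 30.
Without the tax, 330 − 2p = 3p − 30 gives 5p = 360, so p* = $72 and q* = 186.
With the tax collected from buyers, demand (in seller-price terms) shifts: qd = 330 − 2(p + 16.5).
New equilibrium: buyers pay $81.9, producers receive $65.4, q = 166.2. (Wedge: pb − ps = 16.5.)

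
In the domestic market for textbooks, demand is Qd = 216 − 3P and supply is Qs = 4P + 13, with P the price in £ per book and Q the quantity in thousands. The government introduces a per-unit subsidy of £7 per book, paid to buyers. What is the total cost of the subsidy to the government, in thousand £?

Government outlay = £987 thousand.

Without the subsidy, 216 − 3P = 4P + 13 gives 7P = 203, so P* = £29 and Q* = 129.
With a per-unit subsidy paid to buyers, each effectively pays P − 7, so demand becomes Qd = 216 − 3(P − 7).
Solving gives Q = 141 with buyers paying £25 and sellers receiving £32 (the £7 wedge).
Outlay = t · Q = 7 · 141 = £987.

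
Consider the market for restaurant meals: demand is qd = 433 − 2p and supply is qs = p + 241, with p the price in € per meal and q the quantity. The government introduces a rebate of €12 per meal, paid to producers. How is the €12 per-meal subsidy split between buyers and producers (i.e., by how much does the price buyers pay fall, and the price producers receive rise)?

Buyers gain €4 per meal; producers gain €8 per meal.

Without the subsidy, 433 − 2p = p + 241 gives 3p = 192, so p* = €64 and q* = 305.
With a per-unit subsidy paid to producers, each receives p + 12 per unit sold, so supply becomes qs = (p + 12) + 241.
New equilibrium: buyers pay €60, producers receive €72, q = 313. (Wedge: pb − ps = −12.)
Gain to buyers: €4; to producers: €8. (They sum to €12.)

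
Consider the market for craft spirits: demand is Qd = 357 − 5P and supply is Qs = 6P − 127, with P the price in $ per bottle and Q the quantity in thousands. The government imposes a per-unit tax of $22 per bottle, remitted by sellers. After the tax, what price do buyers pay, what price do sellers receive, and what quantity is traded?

Without the tax, 357 − 5P = 6P − 127 gives 11P = 484, so P* = $44 and Q* = 137.
With the tax collected from sellers, supply shifts: Qs = 6(P − 22) − 127.
New equilibrium: buyers pay $56, sellers receive $34, Q = 77. (Wedge: Pb − Ps = 22.)

Buyers pay $56; sellers receive $34; quantity = 77.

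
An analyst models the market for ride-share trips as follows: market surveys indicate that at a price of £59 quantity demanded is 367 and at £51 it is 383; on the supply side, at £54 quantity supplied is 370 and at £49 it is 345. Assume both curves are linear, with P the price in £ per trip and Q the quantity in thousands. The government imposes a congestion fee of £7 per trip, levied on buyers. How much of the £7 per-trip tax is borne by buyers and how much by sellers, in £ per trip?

Buyers bear £5 per trip; sellers bear £2 per trip.

Demand slope: (383 − 367)/(51 − 59) = -2, so Qd = 485 − 2P.
Supply slope: (345 − 370)/(49 − 54) = 5, so Qs = 5P + 100.
Before the tax: set 485 − 2P = 5P + 100 → P* = £55, Q* = 375.
With the tax collected from buyers, demand (in seller-price terms) shifts: Qd = 485 − 2(P + 7).
New equilibrium: buyers pay £60, sellers receive £53, Q = 365. (Wedge: Pb − Ps = 7.)
Burden on buyers: £5; on sellers: £2. (They sum to £7.)
The less price-elastic side of the market bears the larger share of a per-unit tax.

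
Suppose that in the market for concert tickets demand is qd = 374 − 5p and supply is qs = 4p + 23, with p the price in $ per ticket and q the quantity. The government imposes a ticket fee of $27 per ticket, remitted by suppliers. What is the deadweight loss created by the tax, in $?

Deadweight loss = $810.

Before the tax: set 374 − 5p = 4p + 23 → p* = $39, q* = 179.
With the tax collected from suppliers, supply shifts: qs = 4(p − 27) + 23.
New equilibrium: consumers pay $51, suppliers receive $24, q = 119. (Wedge: pb − ps = 27.)
Quantity falls by |ΔQ| = |179 − 119| = 60.
DWL = ½ · t · |ΔQ| = ½ · 27 · 60 = $810.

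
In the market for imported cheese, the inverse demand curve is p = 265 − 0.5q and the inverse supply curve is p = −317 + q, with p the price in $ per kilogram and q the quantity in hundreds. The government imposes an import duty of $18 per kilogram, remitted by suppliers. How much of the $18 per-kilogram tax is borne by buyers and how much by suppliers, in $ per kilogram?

Buyers bear $6 per kilogram; suppliers bear $12 per kilogram.

Inverting to q(p) form: qd = 530 − 2p; qs = p + 317.
Before the tax: set 530 − 2p = p + 317 → p* = $71, q* = 388.
With the tax collected from suppliers, supply shifts: qs = (p − 18) + 317.
Solving gives q = 376 with buyers paying $77 and suppliers receiving $59 (the $18 wedge).
Burden on buyers: $6; on suppliers: $12. (They sum to $18.)
The less price-elastic side of the market bears the larger share of a per-unit tax.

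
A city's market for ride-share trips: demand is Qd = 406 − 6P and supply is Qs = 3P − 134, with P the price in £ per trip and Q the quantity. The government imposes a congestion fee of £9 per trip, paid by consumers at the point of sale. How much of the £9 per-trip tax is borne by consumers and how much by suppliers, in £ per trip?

Consumers bear £3 per trip; suppliers bear £6 per trip.

Without the tax, 406 − 6P = 3P − 134 gives 9P = 540, so P* = £60 and Q* = 46.
With the tax collected from consumers, demand (in seller-price terms) shifts: Qd = 406 − 6(P + 9).
Solving gives Q = 28 with consumers paying £63 and suppliers receiving £54 (the £9 wedge).
Burden on consumers: £3; on suppliers: £6. (They sum to £9.)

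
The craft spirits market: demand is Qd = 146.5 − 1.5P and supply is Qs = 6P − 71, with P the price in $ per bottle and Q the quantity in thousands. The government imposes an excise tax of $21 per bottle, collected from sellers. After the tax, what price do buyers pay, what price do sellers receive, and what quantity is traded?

Buyers pay $45.8; sellers receive $24.8; quantity = 77.8.

Without the tax, 146.5 − 1.5P = 6P − 71 gives 7.5P = 217.5, so P* = $29 and Q* = 103.
With the tax collected from sellers, supply shifts: Qs = 6(P − 21) − 71.
Solving gives Q = 77.8 with buyers paying $45.8 and sellers receiving $24.8 (the $21 wedge).
The less price-elastic side of the market bears the larger share of a per-unit tax.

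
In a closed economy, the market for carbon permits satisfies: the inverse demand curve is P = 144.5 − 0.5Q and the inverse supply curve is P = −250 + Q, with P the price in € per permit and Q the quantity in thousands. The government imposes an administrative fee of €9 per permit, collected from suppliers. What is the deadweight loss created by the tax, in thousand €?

Rewrite in direct form: Qd = 289 − 2P and Qs = P + 250.
Without the tax, 289 − 2P = P + 250 gives 3P = 39, so P* = €13 and Q* = 263.
With the tax collected from suppliers, supply shifts: Qs = (P − 9) + 250.
Solving gives Q = 257 with buyers paying €16 and suppliers receiving €7 (the €9 wedge).
Quantity falls by |ΔQ| = |263 − 257| = 6.
DWL = ½ · t · |ΔQ| = ½ · 9 · 6 = €27.

Deadweight loss = €27 thousand.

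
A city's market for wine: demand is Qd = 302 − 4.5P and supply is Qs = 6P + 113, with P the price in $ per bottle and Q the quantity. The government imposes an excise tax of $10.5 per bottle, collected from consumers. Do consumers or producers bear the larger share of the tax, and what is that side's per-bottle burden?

Without the tax, 302 − 4.5P = 6P + 113 gives 10.5P = 189, so P* = $18 and Q* = 221.
With the tax collected from consumers, demand (in seller-price terms) shifts: Qd = 302 − 4.5(P + 10.5).
Solving gives Q = 194 with consumers paying $24 and producers receiving $13.5 (the $10.5 wedge).
Per-bottle burden: consumers $6, producers $4.5.
Consumers take the larger share because demand is less price-elastic here (demand slope 4.5 vs supply slope 6).
The less price-elastic side of the market bears the larger share of a per-unit tax.

Consumers bear the larger share: $6 per bottle.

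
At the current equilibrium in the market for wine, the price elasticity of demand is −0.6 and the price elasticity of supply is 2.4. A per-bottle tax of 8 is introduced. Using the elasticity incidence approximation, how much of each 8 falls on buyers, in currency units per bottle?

Buyers bear ≈ 6.4 per bottle.

Incidence ratio: buyers' share ≈ εs / (εs + |εd|) = 2.4 / (2.4 + 0.6) = 0.8.
So buyers bear ≈ 0.8 × 8 = 6.4; sellers bear 1.6.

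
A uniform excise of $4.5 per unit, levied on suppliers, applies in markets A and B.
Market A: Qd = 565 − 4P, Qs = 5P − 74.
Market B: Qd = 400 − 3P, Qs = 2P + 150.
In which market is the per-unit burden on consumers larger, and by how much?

Market A, by $0.7.

Market A: pre-tax P* = $71, Q* = 281; post-tax Q = 271; per-unit burden on consumers = $2.5.
Market B: pre-tax P* = $50, Q* = 250; post-tax Q = 244.6; per-unit burden on consumers = $1.8.
Difference: $2.5 vs $1.8 → market A is larger by $0.7.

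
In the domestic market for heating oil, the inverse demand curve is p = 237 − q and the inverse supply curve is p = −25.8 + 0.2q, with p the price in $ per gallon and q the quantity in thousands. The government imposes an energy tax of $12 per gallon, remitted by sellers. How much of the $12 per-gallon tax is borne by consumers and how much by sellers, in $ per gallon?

Inverting to q(p) form: qd = 237 − p; qs = 5p + 129.
Without the tax, 237 − p = 5p + 129 gives 6p = 108, so p* = $18 and q* = 219.
With the tax collected from sellers, supply shifts: qs = 5(p − 12) + 129.
New equilibrium: consumers pay $28, sellers receive $16, q = 209. (Wedge: pb − ps = 12.)
Burden on consumers: $10; on sellers: $2. (They sum to $12.)

Consumers bear $10 per gallon; sellers bear $2 per gallon.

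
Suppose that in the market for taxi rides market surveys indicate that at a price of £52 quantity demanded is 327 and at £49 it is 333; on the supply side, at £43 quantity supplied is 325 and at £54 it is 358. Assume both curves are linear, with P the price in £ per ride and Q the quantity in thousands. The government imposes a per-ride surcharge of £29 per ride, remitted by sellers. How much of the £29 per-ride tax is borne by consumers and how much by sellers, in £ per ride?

Demand slope: (333 − 327)/(49 − 52) = -2, so Qd = 431 − 2P.
Supply slope: (358 − 325)/(54 − 43) = 3, so Qs = 3P + 196.
Without the tax, 431 − 2P = 3P + 196 gives 5P = 235, so P* = £47 and Q* = 337.
With the tax collected from sellers, supply shifts: Qs = 3(P − 29) + 196.
Solving gives Q = 302.2 with consumers paying £64.4 and sellers receiving £35.4 (the £29 wedge).
Burden on consumers: £17.4; on sellers: £11.6. (They sum to £29.)

Consumers bear £17.4 per ride; sellers bear £11.6 per ride.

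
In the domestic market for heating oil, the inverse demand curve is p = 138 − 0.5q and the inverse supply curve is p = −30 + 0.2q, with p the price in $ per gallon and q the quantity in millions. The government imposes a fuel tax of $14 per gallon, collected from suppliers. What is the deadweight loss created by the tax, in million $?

Rewrite in direct form: qd = 276 − 2p and qs = 5p + 150.
Without the tax, 276 − 2p = 5p + 150 gives 7p = 126, so p* = $18 and q* = 240.
With the tax collected from suppliers, supply shifts: qs = 5(p − 14) + 150.
New equilibrium: buyers pay $28, suppliers receive $14, q = 220. (Wedge: pb − ps = 14.)
Quantity falls by |ΔQ| = |240 − 220| = 20.
DWL = ½ · t · |ΔQ| = ½ · 14 · 20 = $140.

Deadweight loss = $140 million.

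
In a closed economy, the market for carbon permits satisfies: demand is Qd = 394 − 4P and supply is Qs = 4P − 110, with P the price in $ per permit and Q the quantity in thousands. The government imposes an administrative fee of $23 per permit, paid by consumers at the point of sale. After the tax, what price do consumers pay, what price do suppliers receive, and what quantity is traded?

Consumers pay $74.5; suppliers receive $51.5; quantity = 96.

Before the tax: set 394 − 4P = 4P − 110 → P* = $63, Q* = 142.
With the tax collected from consumers, demand (in seller-price terms) shifts: Qd = 394 − 4(P + 23).
Solving gives Q = 96 with consumers paying $74.5 and suppliers receiving $51.5 (the $23 wedge).
The less price-elastic side of the market bears the larger share of a per-unit tax.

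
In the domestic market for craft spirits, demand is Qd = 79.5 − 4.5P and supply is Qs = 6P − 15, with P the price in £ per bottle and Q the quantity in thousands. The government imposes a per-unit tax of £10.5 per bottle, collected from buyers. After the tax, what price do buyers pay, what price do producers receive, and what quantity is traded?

Buyers pay £15; producers receive £4.5; quantity = 12.

Without the tax, 79.5 − 4.5P = 6P − 15 gives 10.5P = 94.5, so P* = £9 and Q* = 39.
With the tax collected from buyers, demand (in seller-price terms) shifts: Qd = 79.5 − 4.5(P + 10.5).
Solving gives Q = 12 with buyers paying £15 and producers receiving £4.5 (the £10.5 wedge).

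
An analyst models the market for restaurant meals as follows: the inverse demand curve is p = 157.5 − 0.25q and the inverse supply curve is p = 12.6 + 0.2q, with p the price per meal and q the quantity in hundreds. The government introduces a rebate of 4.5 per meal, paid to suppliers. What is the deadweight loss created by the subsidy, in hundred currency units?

Rewrite in direct form: qd = 630 − 4p and qs = 5p − 63.
Without the subsidy, 630 − 4p = 5p − 63 gives 9p = 693, so p* = 77 and q* = 322.
With a per-unit subsidy paid to suppliers, each receives p + 4.5 per unit sold, so supply becomes qs = 5(p + 4.5) − 63.
New equilibrium: buyers pay 74.5, suppliers receive 79, q = 332. (Wedge: pb − ps = −4.5.)
Quantity rises by |ΔQ| = |322 − 332| = 10.
DWL = ½ · t · |ΔQ| = ½ · 4.5 · 10 = 22.5.

Deadweight loss = 22.5 hundred.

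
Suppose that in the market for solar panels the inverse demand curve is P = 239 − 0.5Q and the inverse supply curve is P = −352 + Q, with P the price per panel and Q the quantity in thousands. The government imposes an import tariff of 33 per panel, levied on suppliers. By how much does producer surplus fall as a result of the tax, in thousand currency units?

Inverting to Q(P) form: Qd = 478 − 2P; Qs = P + 352.
Without the tax, 478 − 2P = P + 352 gives 3P = 126, so P* = 42 and Q* = 394.
With the tax collected from suppliers, supply shifts: Qs = (P − 33) + 352.
Solving gives Q = 372 with consumers paying 53 and suppliers receiving 20 (the 33 wedge).
ΔPS is the trapezoid between Q = 372 and Q = 394 of height 22: ½ · (394 + 372) · 22 = 8426.

Producer surplus falls by 8426 thousand.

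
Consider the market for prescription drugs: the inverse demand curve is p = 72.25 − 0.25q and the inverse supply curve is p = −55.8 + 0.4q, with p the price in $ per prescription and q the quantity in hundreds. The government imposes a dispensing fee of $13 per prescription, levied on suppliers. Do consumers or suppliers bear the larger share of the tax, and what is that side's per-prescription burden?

Suppliers bear the larger share: $8 per prescription.

Inverting to q(p) form: qd = 289 − 4p; qs = 2.5p + 139.5.
Without the tax, 289 − 4p = 2.5p + 139.5 gives 6.5p = 149.5, so p* = $23 and q* = 197.
With the tax collected from suppliers, supply shifts: qs = 2.5(p − 13) + 139.5.
New equilibrium: consumers pay $28, suppliers receive $15, q = 177. (Wedge: pb − ps = 13.)
Per-prescription burden: consumers $5, suppliers $8.
Suppliers take the larger share because supply is less price-elastic here (demand slope 4 vs supply slope 2.5).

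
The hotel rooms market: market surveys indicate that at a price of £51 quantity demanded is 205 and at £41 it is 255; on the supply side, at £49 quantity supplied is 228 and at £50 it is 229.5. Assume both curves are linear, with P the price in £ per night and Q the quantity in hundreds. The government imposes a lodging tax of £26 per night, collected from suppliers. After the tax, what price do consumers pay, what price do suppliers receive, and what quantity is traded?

Demand slope: (255 − 205)/(41 − 51) = -5, so Qd = 460 − 5P.
Supply slope: (229.5 − 228)/(50 − 49) = 1.5, so Qs = 1.5P + 154.5.
Before the tax: set 460 − 5P = 1.5P + 154.5 → P* = £47, Q* = 225.
With the tax collected from suppliers, supply shifts: Qs = 1.5(P − 26) + 154.5.
Solving gives Q = 195 with consumers paying £53 and suppliers receiving £27 (the £26 wedge).
The less price-elastic side of the market bears the larger share of a per-unit tax.

Consumers pay £53; suppliers receive £27; quantity = 195.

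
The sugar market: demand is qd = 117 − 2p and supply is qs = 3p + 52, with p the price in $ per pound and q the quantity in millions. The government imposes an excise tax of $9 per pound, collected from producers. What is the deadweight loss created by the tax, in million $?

Before the tax: set 117 − 2p = 3p + 52 → p* = $13, q* = 91.
With the tax collected from producers, supply shifts: qs = 3(p − 9) + 52.
Solving gives q = 80.2 with consumers paying $18.4 and producers receiving $9.4 (the $9 wedge).
Quantity falls by |ΔQ| = |91 − 80.2| = 10.8.
DWL = ½ · t · |ΔQ| = ½ · 9 · 10.8 = $48.6.

Deadweight loss = $48.6 million.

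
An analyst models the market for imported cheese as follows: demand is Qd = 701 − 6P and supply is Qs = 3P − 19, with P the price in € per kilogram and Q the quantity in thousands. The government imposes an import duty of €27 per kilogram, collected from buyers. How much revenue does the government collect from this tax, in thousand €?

Tax revenue = €4509 thousand.

Without the tax, 701 − 6P = 3P − 19 gives 9P = 720, so P* = €80 and Q* = 221.
With the tax collected from buyers, demand (in seller-price terms) shifts: Qd = 701 − 6(P + 27).
Solving gives Q = 167 with buyers paying €89 and sellers receiving €62 (the €27 wedge).
Revenue = t · Q = 27 · 167 = €4509.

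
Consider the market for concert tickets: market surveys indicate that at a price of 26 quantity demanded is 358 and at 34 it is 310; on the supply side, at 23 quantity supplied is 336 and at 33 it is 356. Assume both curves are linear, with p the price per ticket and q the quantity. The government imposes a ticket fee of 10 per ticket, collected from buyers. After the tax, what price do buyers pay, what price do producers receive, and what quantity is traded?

Demand slope: (310 − 358)/(34 − 26) = -6, so qd = 514 − 6p.
Supply slope: (356 − 336)/(33 − 23) = 2, so qs = 2p + 290.
Without the tax, 514 − 6p = 2p + 290 gives 8p = 224, so p* = 28 and q* = 346.
With the tax collected from buyers, demand (in seller-price terms) shifts: qd = 514 − 6(p + 10).
Solving gives q = 331 with buyers paying 30.5 and producers receiving 20.5 (the 10 wedge).

Buyers pay 30.5; producers receive 20.5; quantity = 331.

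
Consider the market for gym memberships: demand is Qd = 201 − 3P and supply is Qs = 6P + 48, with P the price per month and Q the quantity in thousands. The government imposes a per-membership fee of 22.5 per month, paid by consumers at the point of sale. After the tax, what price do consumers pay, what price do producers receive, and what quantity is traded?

Consumers pay 32; producers receive 9.5; quantity = 105.

Before the tax: set 201 − 3P = 6P + 48 → P* = 17, Q* = 150.
With the tax collected from consumers, demand (in seller-price terms) shifts: Qd = 201 − 3(P + 22.5).
New equilibrium: consumers pay 32, producers receive 9.5, Q = 105. (Wedge: Pb − Ps = 22.5.)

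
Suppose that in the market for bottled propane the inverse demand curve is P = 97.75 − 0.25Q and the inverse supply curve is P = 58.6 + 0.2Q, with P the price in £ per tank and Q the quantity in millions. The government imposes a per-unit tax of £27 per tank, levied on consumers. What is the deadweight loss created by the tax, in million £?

Deadweight loss = £810 million.

Rewrite in direct form: Qd = 391 − 4P and Qs = 5P − 293.
Before the tax: set 391 − 4P = 5P − 293 → P* = £76, Q* = 87.
With the tax collected from consumers, demand (in seller-price terms) shifts: Qd = 391 − 4(P + 27).
Solving gives Q = 27 with consumers paying £91 and producers receiving £64 (the £27 wedge).
Quantity falls by |ΔQ| = |87 − 27| = 60.
DWL = ½ · t · |ΔQ| = ½ · 27 · 60 = £810.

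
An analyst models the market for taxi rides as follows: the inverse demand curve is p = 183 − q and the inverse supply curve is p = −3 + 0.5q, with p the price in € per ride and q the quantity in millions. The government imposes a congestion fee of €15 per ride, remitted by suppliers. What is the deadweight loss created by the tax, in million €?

Inverting to q(p) form: qd = 183 − p; qs = 2p + 6.
Without the tax, 183 − p = 2p + 6 gives 3p = 177, so p* = €59 and q* = 124.
With the tax collected from suppliers, supply shifts: qs = 2(p − 15) + 6.
Solving gives q = 114 with buyers paying €69 and suppliers receiving €54 (the €15 wedge).
Quantity falls by |ΔQ| = |124 − 114| = 10.
DWL = ½ · t · |ΔQ| = ½ · 15 · 10 = €75.

Deadweight loss = €75 million.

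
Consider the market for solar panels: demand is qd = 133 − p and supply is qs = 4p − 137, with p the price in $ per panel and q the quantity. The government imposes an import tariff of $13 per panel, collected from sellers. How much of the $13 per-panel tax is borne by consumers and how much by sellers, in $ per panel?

Before the tax: set 133 − p = 4p − 137 → p* = $54, q* = 79.
With the tax collected from sellers, supply shifts: qs = 4(p − 13) − 137.
Solving gives q = 68.6 with consumers paying $64.4 and sellers receiving $51.4 (the $13 wedge).
Burden on consumers: $10.4; on sellers: $2.6. (They sum to $13.)

Consumers bear $10.4 per panel; sellers bear $2.6 per panel.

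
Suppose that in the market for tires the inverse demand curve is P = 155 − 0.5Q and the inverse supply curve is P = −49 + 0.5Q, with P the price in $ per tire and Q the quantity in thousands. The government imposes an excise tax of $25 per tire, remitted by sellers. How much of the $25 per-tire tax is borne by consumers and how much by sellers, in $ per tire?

Consumers bear $12.5 per tire; sellers bear $12.5 per tire.

Rewrite in direct form: Qd = 310 − 2P and Qs = 2P + 98.
Before the tax: set 310 − 2P = 2P + 98 → P* = $53, Q* = 204.
With the tax collected from sellers, supply shifts: Qs = 2(P − 25) + 98.
New equilibrium: consumers pay $65.5, sellers receive $40.5, Q = 179. (Wedge: Pb − Ps = 25.)
Burden on consumers: $12.5; on sellers: $12.5. (They sum to $25.)
The less price-elastic side of the market bears the larger share of a per-unit tax.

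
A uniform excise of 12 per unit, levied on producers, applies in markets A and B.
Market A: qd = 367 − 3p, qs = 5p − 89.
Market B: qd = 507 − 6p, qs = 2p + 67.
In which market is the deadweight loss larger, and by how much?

Market A: pre-tax p* = 57, q* = 196; post-tax q = 173.5; deadweight loss = 135.
Market B: pre-tax p* = 55, q* = 177; post-tax q = 159; deadweight loss = 108.
Difference: 135 vs 108 → market A is larger by 27.

Market A, by 27.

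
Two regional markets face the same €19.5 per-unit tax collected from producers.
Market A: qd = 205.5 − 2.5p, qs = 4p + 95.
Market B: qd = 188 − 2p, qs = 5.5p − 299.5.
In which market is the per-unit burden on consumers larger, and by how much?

Market A: pre-tax p* = €17, q* = 163; post-tax q = 133; per-unit burden on consumers = €12.
Market B: pre-tax p* = €65, q* = 58; post-tax q = 29.4; per-unit burden on consumers = €14.3.
Difference: €12 vs €14.3 → market B is larger by €2.3.

Market B, by €2.3.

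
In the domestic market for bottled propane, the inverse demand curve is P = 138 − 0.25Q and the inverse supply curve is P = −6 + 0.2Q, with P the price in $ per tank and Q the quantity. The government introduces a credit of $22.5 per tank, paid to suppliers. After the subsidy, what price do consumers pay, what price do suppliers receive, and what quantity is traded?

Consumers pay $45.5; suppliers receive $68; quantity = 370.

Rewrite in direct form: Qd = 552 − 4P and Qs = 5P + 30.
Before the subsidy: set 552 − 4P = 5P + 30 → P* = $58, Q* = 320.
With a per-unit subsidy paid to suppliers, each receives P + 22.5 per unit sold, so supply becomes Qs = 5(P + 22.5) + 30.
New equilibrium: consumers pay $45.5, suppliers receive $68, Q = 370. (Wedge: Pb − Ps = −22.5.)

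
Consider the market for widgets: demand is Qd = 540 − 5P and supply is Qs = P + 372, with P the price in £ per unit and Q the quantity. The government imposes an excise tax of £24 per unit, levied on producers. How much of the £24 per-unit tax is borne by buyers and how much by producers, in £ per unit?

Buyers bear £4 per unit; producers bear £20 per unit.

Without the tax, 540 − 5P = P + 372 gives 6P = 168, so P* = £28 and Q* = 400.
With the tax collected from producers, supply shifts: Qs = (P − 24) + 372.
New equilibrium: buyers pay £32, producers receive £8, Q = 380. (Wedge: Pb − Ps = 24.)
Burden on buyers: £4; on producers: £20. (They sum to £24.)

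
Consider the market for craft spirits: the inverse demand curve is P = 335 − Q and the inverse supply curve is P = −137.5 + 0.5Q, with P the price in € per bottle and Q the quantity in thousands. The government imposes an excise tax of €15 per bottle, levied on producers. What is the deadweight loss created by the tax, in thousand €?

Deadweight loss = €75 thousand.

Rewrite in direct form: Qd = 335 − P and Qs = 2P + 275.
Before the tax: set 335 − P = 2P + 275 → P* = €20, Q* = 315.
With the tax collected from producers, supply shifts: Qs = 2(P − 15) + 275.
New equilibrium: consumers pay €30, producers receive €15, Q = 305. (Wedge: Pb − Ps = 15.)
Quantity falls by |ΔQ| = |315 − 305| = 10.
DWL = ½ · t · |ΔQ| = ½ · 15 · 10 = €75.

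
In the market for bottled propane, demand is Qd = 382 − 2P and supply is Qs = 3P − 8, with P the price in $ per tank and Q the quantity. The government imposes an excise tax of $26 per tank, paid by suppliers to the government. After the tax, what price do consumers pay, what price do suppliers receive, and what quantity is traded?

Before the tax: set 382 − 2P = 3P − 8 → P* = $78, Q* = 226.
With the tax collected from suppliers, supply shifts: Qs = 3(P − 26) − 8.
Solving gives Q = 194.8 with consumers paying $93.6 and suppliers receiving $67.6 (the $26 wedge).

Consumers pay $93.6; suppliers receive $67.6; quantity = 194.8.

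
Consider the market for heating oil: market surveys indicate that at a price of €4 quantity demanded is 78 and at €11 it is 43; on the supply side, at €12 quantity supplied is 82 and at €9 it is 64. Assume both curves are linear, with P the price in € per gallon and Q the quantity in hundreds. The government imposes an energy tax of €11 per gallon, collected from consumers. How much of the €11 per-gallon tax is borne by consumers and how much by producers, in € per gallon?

Demand slope: (43 − 78)/(11 − 4) = -5, so Qd = 98 − 5P.
Supply slope: (64 − 82)/(9 − 12) = 6, so Qs = 6P + 10.
Before the tax: set 98 − 5P = 6P + 10 → P* = €8, Q* = 58.
With the tax collected from consumers, demand (in seller-price terms) shifts: Qd = 98 − 5(P + 11).
New equilibrium: consumers pay €14, producers receive €3, Q = 28. (Wedge: Pb − Ps = 11.)
Burden on consumers: €6; on producers: €5. (They sum to €11.)

Consumers bear €6 per gallon; producers bear €5 per gallon.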